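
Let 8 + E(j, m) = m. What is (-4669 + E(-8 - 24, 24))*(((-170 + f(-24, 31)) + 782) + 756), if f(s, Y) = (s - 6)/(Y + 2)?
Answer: -6361074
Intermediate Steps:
E(j, m) = -8 + m
f(s, Y) = (-6 + s)/(2 + Y)
(-4669 + E(-8 - 24, 24))*(((-170 + f(-24, 31)) + 782) + 756) = (-4669 + (-8 + 24))*(((-170 + (-6 - 24)/(2 + 31)) + 782) + 756) = (-4669 + 16)*(((-170 - 30/33) + 782) + 756) = -4653*(((-170 + (1/33)*(-30)) + 782) + 756) = -4653*(((-170 - 10/11) + 782) + 756) = -4653*((-1880/11 + 782) + 756) = -4653*(6722/11 + 756) = -4653*15038/11 = -6361074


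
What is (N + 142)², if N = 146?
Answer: 82944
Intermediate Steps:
(N + 142)² = (146 + 142)² = 288² = 82944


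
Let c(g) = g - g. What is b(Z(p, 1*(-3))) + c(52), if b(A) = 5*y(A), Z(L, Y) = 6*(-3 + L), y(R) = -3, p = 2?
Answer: -15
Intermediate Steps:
Z(L, Y) = -18 + 6*L
c(g) = 0
b(A) = -15 (b(A) = 5*(-3) = -15)
b(Z(p, 1*(-3))) + c(52) = -15 + 0 = -15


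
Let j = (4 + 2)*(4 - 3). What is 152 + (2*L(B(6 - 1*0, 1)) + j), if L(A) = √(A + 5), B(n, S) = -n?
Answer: 158 + 2*I ≈ 158.0 + 2.0*I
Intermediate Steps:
j = 6 (j = 6*1 = 6)
L(A) = √(5 + A)
152 + (2*L(B(6 - 1*0, 1)) + j) = 152 + (2*√(5 - (6 - 1*0)) + 6) = 152 + (2*√(5 - (6 + 0)) + 6) = 152 + (2*√(5 - 1*6) + 6) = 152 + (2*√(5 - 6) + 6) = 152 + (2*√(-1) + 6) = 152 + (2*I + 6) = 152 + (6 + 2*I) = 158 + 2*I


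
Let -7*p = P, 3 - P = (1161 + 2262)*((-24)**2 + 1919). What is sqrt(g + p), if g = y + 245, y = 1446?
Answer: sqrt(59865533)/7 ≈ 1105.3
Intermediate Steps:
P = -8540382 (P = 3 - (1161 + 2262)*((-24)**2 + 1919) = 3 - 3423*(576 + 1919) = 3 - 3423*2495 = 3 - 1*8540385 = 3 - 8540385 = -8540382)
g = 1691 (g = 1446 + 245 = 1691)
p = 8540382/7 (p = -1/7*(-8540382) = 8540382/7 ≈ 1.2201e+6)
sqrt(g + p) = sqrt(1691 + 8540382/7) = sqrt(8552219/7) = sqrt(59865533)/7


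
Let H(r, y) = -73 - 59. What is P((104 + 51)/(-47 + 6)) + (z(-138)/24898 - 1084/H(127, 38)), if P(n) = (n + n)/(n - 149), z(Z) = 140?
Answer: 3545758061/428892948 ≈ 8.2672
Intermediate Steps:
H(r, y) = -132
P(n) = 2*n/(-149 + n) (P(n) = (2*n)/(-149 + n) = 2*n/(-149 + n))
P((104 + 51)/(-47 + 6)) + (z(-138)/24898 - 1084/H(127, 38)) = 2*((104 + 51)/(-47 + 6))/(-149 + (104 + 51)/(-47 + 6)) + (140/24898 - 1084/(-132)) = 2*(155/(-41))/(-149 + 155/(-41)) + (140*(1/24898) - 1084*(-1/132)) = 2*(155*(-1/41))/(-149 + 155*(-1/41)) + (70/12449 + 271/33) = 2*(-155/41)/(-149 - 155/41) + 3375989/410817 = 2*(-155/41)/(-6264/41) + 3375989/410817 = 2*(-155/41)*(-41/6264) + 3375989/410817 = 155/3132 + 3375989/410817 = 3545758061/428892948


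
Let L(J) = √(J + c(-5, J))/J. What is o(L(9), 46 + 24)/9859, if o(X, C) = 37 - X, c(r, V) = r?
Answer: 331/88731 ≈ 0.0037304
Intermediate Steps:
L(J) = √(-5 + J)/J (L(J) = √(J - 5)/J = √(-5 + J)/J)
o(L(9), 46 + 24)/9859 = (37 - √(-5 + 9)/9)/9859 = (37 - √4/9)*(1/9859) = (37 - 2/9)*(1/9859) = (331/9)*(1/9859) = 331/88731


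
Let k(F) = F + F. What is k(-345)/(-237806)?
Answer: 345/118903 ≈ 0.0029015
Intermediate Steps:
k(F) = 2*F
k(-345)/(-237806) = (2*(-345))/(-237806) = -690*(-1/237806) = 345/118903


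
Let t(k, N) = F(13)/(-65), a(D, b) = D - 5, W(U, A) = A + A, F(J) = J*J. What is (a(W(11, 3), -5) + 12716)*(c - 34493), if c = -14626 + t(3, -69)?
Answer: -3123396936/5 ≈ -6.2468e+8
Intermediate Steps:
F(J) = J²
W(U, A) = 2*A
a(D, b) = -5 + D
t(k, N) = -13/5 (t(k, N) = 13²/(-65) = 169*(-1/65) = -13/5)
c = -73143/5 (c = -14626 - 13/5 = -73143/5 ≈ -14629.)
(a(W(11, 3), -5) + 12716)*(c - 34493) = ((-5 + 2*3) + 12716)*(-73143/5 - 34493) = ((-5 + 6) + 12716)*(-245608/5) = (1 + 12716)*(-245608/5) = 12717*(-245608/5) = -3123396936/5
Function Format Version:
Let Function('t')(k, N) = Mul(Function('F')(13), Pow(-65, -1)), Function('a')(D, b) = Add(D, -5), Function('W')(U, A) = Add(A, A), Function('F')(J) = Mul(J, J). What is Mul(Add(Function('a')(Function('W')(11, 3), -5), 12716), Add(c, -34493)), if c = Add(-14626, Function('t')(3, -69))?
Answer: Rational(-3123396936, 5) ≈ -6.2468e+8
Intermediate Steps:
Function('F')(J) = Pow(J, 2)
Function('W')(U, A) = Mul(2, A)
Function('a')(D, b) = Add(-5, D)
Function('t')(k, N) = Rational(-13, 5) (Function('t')(k, N) = Mul(Pow(13, 2), Pow(-65, -1)) = Mul(169, Rational(-1, 65)) = Rational(-13, 5))
c = Rational(-73143, 5) (c = Add(-14626, Rational(-13, 5)) = Rational(-73143, 5) ≈ -14629.)
Mul(Add(Function('a')(Function('W')(11, 3), -5), 12716), Add(c, -34493)) = Mul(Add(Add(-5, Mul(2, 3)), 12716), Add(Rational(-73143, 5), -34493)) = Mul(Add(Add(-5, 6), 12716), Rational(-245608, 5)) = Mul(Add(1, 12716), Rational(-245608, 5)) = Mul(12717, Rational(-245608, 5)) = Rational(-3123396936, 5)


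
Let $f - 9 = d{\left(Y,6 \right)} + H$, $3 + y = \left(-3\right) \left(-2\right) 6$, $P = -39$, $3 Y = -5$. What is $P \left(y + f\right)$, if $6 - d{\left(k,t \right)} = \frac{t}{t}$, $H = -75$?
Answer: $1092$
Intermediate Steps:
$Y = - \frac{5}{3}$ ($Y = \frac{1}{3} \left(-5\right) = - \frac{5}{3} \approx -1.6667$)
$d{\left(k,t \right)} = 5$ ($d{\left(k,t \right)} = 6 - \frac{t}{t} = 6 - 1 = 5$)
$y = 33$ ($y = -3 + \left(-3\right) \left(-2\right) 6 = -3 + 6 \cdot 6 = -3 + 36 = 33$)
$f = -61$ ($f = 9 + \left(5 - 75\right) = 9 - 70 = -61$)
$P \left(y + f\right) = - 39 \left(33 - 61\right) = \left(-39\right) \left(-28\right) = 1092$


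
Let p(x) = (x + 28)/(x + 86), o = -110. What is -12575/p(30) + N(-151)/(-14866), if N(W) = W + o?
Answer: -373879639/14866 ≈ -25150.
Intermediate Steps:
N(W) = -110 + W (N(W) = W - 110 = -110 + W)
p(x) = (28 + x)/(86 + x)
-12575/p(30) + N(-151)/(-14866) = -12575*(86 + 30)/(28 + 30) + (-110 - 151)/(-14866) = -12575/(58/116) - 261*(-1/14866) = -12575/((1/116)*58) + 261/14866 = -12575/1/2 + 261/14866 = -12575*2 + 261/14866 = -25150 + 261/14866 = -373879639/14866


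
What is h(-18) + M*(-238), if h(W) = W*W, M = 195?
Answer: -46086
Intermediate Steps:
h(W) = W²
h(-18) + M*(-238) = (-18)² + 195*(-238) = 324 - 46410 = -46086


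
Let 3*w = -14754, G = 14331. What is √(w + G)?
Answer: √9413 ≈ 97.021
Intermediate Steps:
w = -4918 (w = (⅓)*(-14754) = -4918)
√(w + G) = √(-4918 + 14331) = √9413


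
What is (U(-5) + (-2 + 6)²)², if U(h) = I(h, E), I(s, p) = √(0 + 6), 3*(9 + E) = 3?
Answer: (16 + √6)² ≈ 340.38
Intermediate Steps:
E = -8 (E = -9 + (⅓)*3 = -9 + 1 = -8)
I(s, p) = √6
U(h) = √6
(U(-5) + (-2 + 6)²)² = (√6 + (-2 + 6)²)² = (√6 + 4²)² = (√6 + 16)² = (16 + √6)²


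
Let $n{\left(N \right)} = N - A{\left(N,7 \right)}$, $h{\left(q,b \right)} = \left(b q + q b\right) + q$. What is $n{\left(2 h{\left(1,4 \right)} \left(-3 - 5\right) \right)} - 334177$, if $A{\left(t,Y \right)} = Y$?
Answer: $-334328$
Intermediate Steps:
$h{\left(q,b \right)} = q + 2 b q$ ($h{\left(q,b \right)} = \left(b q + b q\right) + q = 2 b q + q = q + 2 b q$)
$n{\left(N \right)} = -7 + N$ ($n{\left(N \right)} = N - 7 = -7 + N$)
$n{\left(2 h{\left(1,4 \right)} \left(-3 - 5\right) \right)} - 334177 = \left(-7 + 2 \cdot 1 \left(1 + 2 \cdot 4\right) \left(-3 - 5\right)\right) - 334177 = \left(-7 + 2 \cdot 1 \left(1 + 8\right) \left(-3 - 5\right)\right) - 334177 = \left(-7 + 2 \cdot 1 \cdot 9 \left(-8\right)\right) - 334177 = \left(-7 + 2 \cdot 9 \left(-8\right)\right) - 334177 = \left(-7 + 18 \left(-8\right)\right) - 334177 = \left(-7 - 144\right) - 334177 = -151 - 334177 = -334328$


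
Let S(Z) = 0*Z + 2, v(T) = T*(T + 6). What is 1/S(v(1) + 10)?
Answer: 1/2 ≈ 0.50000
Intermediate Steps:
v(T) = T*(6 + T)
S(Z) = 2 (S(Z) = 0 + 2 = 2)
1/S(v(1) + 10) = 1/2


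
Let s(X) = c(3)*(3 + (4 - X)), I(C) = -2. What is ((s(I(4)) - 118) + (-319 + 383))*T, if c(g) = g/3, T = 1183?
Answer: -53235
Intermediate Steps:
c(g) = g/3 (c(g) = g*(1/3) = g/3)
s(X) = 7 - X (s(X) = ((1/3)*3)*(3 + (4 - X)) = 1*(7 - X) = 7 - X)
((s(I(4)) - 118) + (-319 + 383))*T = (((7 - 1*(-2)) - 118) + (-319 + 383))*1183 = (((7 + 2) - 118) + 64)*1183 = ((9 - 118) + 64)*1183 = (-109 + 64)*1183 = -45*1183 = -53235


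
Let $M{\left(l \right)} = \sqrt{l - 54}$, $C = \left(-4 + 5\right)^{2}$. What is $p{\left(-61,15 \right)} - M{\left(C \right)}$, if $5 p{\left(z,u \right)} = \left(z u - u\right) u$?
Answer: $-2790 - i \sqrt{53} \approx -2790.0 - 7.2801 i$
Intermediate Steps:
$p{\left(z,u \right)} = \frac{u \left(- u + u z\right)}{5}$ ($p{\left(z,u \right)} = \frac{\left(z u - u\right) u}{5} = \frac{\left(u z - u\right) u}{5} = \frac{\left(- u + u z\right) u}{5} = \frac{u \left(- u + u z\right)}{5}$)
$C = 1$ ($C = 1^{2} = 1$)
$M{\left(l \right)} = \sqrt{-54 + l}$
$p{\left(-61,15 \right)} - M{\left(C \right)} = \frac{15^{2} \left(-1 - 61\right)}{5} - \sqrt{-54 + 1} = \frac{1}{5} \cdot 225 \left(-62\right) - \sqrt{-53} = -2790 - i \sqrt{53}$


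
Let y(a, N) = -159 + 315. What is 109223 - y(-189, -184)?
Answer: 109067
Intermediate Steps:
y(a, N) = 156
109223 - y(-189, -184) = 109223 - 1*156 = 109223 - 156 = 109067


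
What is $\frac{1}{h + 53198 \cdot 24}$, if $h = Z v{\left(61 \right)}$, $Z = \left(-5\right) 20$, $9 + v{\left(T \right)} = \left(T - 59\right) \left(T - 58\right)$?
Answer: $\frac{1}{1277052} \approx 7.8305 \cdot 10^{-7}$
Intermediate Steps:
$v{\left(T \right)} = -9 + \left(-59 + T\right) \left(-58 + T\right)$ ($v{\left(T \right)} = -9 + \left(T - 59\right) \left(T - 58\right) = -9 + \left(-59 + T\right) \left(-58 + T\right)$)
$Z = -100$
$h = 300$ ($h = - 100 \left(3413 + 61^{2} - 7137\right) = - 100 \left(3413 + 3721 - 7137\right) = \left(-100\right) \left(-3\right) = 300$)
$\frac{1}{h + 53198 \cdot 24} = \frac{1}{300 + 53198 \cdot 24} = \frac{1}{300 + 1276752} = \frac{1}{1277052}$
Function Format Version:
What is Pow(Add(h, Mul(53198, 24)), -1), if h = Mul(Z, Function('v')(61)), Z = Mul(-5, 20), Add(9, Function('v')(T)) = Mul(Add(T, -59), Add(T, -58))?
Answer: Rational(1, 1277052) ≈ 7.8305e-7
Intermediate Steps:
Function('v')(T) = Add(-9, Mul(Add(-59, T), Add(-58, T))) (Function('v')(T) = Add(-9, Mul(Add(T, -59), Add(T, -58))) = Add(-9, Mul(Add(-59, T), Add(-58, T))))
Z = -100
h = 300 (h = Mul(-100, Add(3413, Pow(61, 2), Mul(-117, 61))) = Mul(-100, Add(3413, 3721, -7137)) = Mul(-100, -3) = 300)
Pow(Add(h, Mul(53198, 24)), -1) = Pow(Add(300, Mul(53198, 24)), -1) = Pow(Add(300, 1276752), -1) = Pow(1277052, -1) = Rational(1, 1277052)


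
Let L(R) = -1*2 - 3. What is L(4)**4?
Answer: 625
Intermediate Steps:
L(R) = -5 (L(R) = -2 - 3 = -5)
L(4)**4 = (-5)**4 = 625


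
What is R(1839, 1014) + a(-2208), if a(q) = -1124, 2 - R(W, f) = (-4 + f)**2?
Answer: -1021222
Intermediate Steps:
R(W, f) = 2 - (-4 + f)**2
R(1839, 1014) + a(-2208) = (2 - (-4 + 1014)**2) - 1124 = (2 - 1*1010**2) - 1124 = (2 - 1*1020100) - 1124 = (2 - 1020100) - 1124 = -1020098 - 1124 = -1021222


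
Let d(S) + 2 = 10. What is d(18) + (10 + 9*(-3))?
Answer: -9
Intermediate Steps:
d(S) = 8 (d(S) = -2 + 10 = 8)
d(18) + (10 + 9*(-3)) = 8 + (10 + 9*(-3)) = 8 + (10 - 27) = 8 - 17 = -9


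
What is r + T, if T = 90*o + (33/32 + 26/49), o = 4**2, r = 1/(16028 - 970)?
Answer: 17018318985/11805472 ≈ 1441.6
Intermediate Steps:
r = 1/15058 ≈ 6.6410e-5
o = 16
T = 2260369/1568 (T = 90*16 + (33/32 + 26/49) = 1440 + (33*(1/32) + 26*(1/49)) = 1440 + (33/32 + 26/49) = 1440 + 2449/1568 = 2260369/1568 ≈ 1441.6)
r + T = 1/15058 + 2260369/1568 = 17018318985/11805472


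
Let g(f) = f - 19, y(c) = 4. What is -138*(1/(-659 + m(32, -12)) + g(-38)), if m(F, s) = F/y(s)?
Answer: 1706968/217 ≈ 7866.2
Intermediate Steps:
g(f) = -19 + f
m(F, s) = F/4
-138*(1/(-659 + m(32, -12)) + g(-38)) = -138*(1/(-659 + (¼)*32) + (-19 - 38)) = -138*(1/(-659 + 8) - 57) = -138*(1/(-651) - 57) = -138*(-1/651 - 57) = -138*(-37108/651) = 1706968/217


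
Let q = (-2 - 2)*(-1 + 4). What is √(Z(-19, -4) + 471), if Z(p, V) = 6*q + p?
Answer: 2*√95 ≈ 19.494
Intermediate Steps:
q = -12 (q = -4*3 = -12)
Z(p, V) = -72 + p (Z(p, V) = 6*(-12) + p = -72 + p)
√(Z(-19, -4) + 471) = √((-72 - 19) + 471) = √(-91 + 471) = √380 = 2*√95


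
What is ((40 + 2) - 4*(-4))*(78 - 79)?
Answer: -58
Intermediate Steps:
((40 + 2) - 4*(-4))*(78 - 79) = (42 + 16)*(-1) = 58*(-1) = -58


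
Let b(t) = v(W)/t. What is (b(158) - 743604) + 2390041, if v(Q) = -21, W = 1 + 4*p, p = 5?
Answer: 260137025/158 ≈ 1.6464e+6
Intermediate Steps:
W = 21 (W = 1 + 4*5 = 1 + 20 = 21)
b(t) = -21/t
(b(158) - 743604) + 2390041 = (-21/158 - 743604) + 2390041 = -117489453/158 + 2390041 = 260137025/158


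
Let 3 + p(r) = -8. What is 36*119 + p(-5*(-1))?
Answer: 4273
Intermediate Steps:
p(r) = -11 (p(r) = -3 - 8 = -11)
36*119 + p(-5*(-1)) = 36*119 - 11 = 4284 - 11 = 4273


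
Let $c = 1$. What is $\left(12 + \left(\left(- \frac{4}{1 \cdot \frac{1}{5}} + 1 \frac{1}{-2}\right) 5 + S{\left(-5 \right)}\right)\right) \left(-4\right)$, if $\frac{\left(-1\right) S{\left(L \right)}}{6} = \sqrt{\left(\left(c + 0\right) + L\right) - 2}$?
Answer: $362 + 24 i \sqrt{6} \approx 362.0 + 58.788 i$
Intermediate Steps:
$S{\left(L \right)} = - 6 \sqrt{-1 + L}$ ($S{\left(L \right)} = - 6 \sqrt{\left(\left(1 + 0\right) + L\right) - 2} = - 6 \sqrt{\left(1 + L\right) - 2} = - 6 \sqrt{-1 + L}$)
$\left(12 + \left(\left(- \frac{4}{1 \cdot \frac{1}{5}} + 1 \frac{1}{-2}\right) 5 + S{\left(-5 \right)}\right)\right) \left(-4\right) = \left(12 + \left(\left(- \frac{4}{1 \cdot \frac{1}{5}} + 1 \frac{1}{-2}\right) 5 - 6 \sqrt{-1 - 5}\right)\right) \left(-4\right) = \left(12 + \left(\left(- \frac{4}{1 \cdot \frac{1}{5}} + 1 \left(- \frac{1}{2}\right)\right) 5 - 6 \sqrt{-6}\right)\right) \left(-4\right) = \left(12 + \left(\left(- 4 \frac{1}{\frac{1}{5}} - \frac{1}{2}\right) 5 - 6 i \sqrt{6}\right)\right) \left(-4\right) = \left(12 + \left(\left(\left(-4\right) 5 - \frac{1}{2}\right) 5 - 6 i \sqrt{6}\right)\right) \left(-4\right) = \left(12 + \left(\left(-20 - \frac{1}{2}\right) 5 - 6 i \sqrt{6}\right)\right) \left(-4\right) = \left(12 - \left(\frac{205}{2} + 6 i \sqrt{6}\right)\right) \left(-4\right) = \left(- \frac{181}{2} - 6 i \sqrt{6}\right) \left(-4\right) = 362 + 24 i \sqrt{6}$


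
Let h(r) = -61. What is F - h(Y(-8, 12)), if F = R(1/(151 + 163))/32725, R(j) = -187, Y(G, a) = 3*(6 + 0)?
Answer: 10674/175 ≈ 60.994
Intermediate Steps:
Y(G, a) = 18 (Y(G, a) = 3*6 = 18)
F = -1/175 (F = -187/32725 = -187*1/32725 = -1/175 ≈ -0.0057143)
F - h(Y(-8, 12)) = -1/175 - 1*(-61) = -1/175 + 61 = 10674/175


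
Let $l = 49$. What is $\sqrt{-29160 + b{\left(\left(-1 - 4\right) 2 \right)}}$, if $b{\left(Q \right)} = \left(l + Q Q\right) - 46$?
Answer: $7 i \sqrt{593} \approx 170.46 i$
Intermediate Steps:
$b{\left(Q \right)} = 3 + Q^{2}$ ($b{\left(Q \right)} = \left(49 + Q Q\right) - 46 = \left(49 + Q^{2}\right) - 46 = 3 + Q^{2}$)
$\sqrt{-29160 + b{\left(\left(-1 - 4\right) 2 \right)}} = \sqrt{-29160 + \left(3 + \left(\left(-1 - 4\right) 2\right)^{2}\right)} = \sqrt{-29160 + \left(3 + \left(\left(-5\right) 2\right)^{2}\right)} = \sqrt{-29160 + \left(3 + \left(-10\right)^{2}\right)} = \sqrt{-29160 + \left(3 + 100\right)} = \sqrt{-29160 + 103} = \sqrt{-29057} = 7 i \sqrt{593}$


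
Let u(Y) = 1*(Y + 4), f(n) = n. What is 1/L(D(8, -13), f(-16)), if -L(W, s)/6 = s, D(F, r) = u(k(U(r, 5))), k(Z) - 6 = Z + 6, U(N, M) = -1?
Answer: 1/96 ≈ 0.010417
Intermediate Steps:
k(Z) = 12 + Z (k(Z) = 6 + (Z + 6) = 6 + (6 + Z) = 12 + Z)
u(Y) = 4 + Y (u(Y) = 1*(4 + Y) = 4 + Y)
D(F, r) = 15 (D(F, r) = 4 + (12 - 1) = 4 + 11 = 15)
L(W, s) = -6*s
1/L(D(8, -13), f(-16)) = 1/(-6*(-16)) = 1/96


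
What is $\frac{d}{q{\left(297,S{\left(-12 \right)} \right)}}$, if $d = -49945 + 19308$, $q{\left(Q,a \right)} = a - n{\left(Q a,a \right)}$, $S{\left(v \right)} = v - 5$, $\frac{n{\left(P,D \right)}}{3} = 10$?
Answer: $\frac{30637}{47} \approx 651.85$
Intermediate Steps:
$n{\left(P,D \right)} = 30$ ($n{\left(P,D \right)} = 3 \cdot 10 = 30$)
$S{\left(v \right)} = -5 + v$
$q{\left(Q,a \right)} = -30 + a$ ($q{\left(Q,a \right)} = a - 30 = -30 + a$)
$d = -30637$
$\frac{d}{q{\left(297,S{\left(-12 \right)} \right)}} = - \frac{30637}{-30 - 17} = - \frac{30637}{-47} = \left(-30637\right) \left(- \frac{1}{47}\right) = \frac{30637}{47}$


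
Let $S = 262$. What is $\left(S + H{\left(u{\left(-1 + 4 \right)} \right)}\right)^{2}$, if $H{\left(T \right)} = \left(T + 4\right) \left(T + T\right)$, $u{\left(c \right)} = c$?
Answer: $92416$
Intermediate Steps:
$H{\left(T \right)} = 2 T \left(4 + T\right)$ ($H{\left(T \right)} = \left(4 + T\right) 2 T = 2 T \left(4 + T\right)$)
$\left(S + H{\left(u{\left(-1 + 4 \right)} \right)}\right)^{2} = \left(262 + 2 \left(-1 + 4\right) \left(4 + \left(-1 + 4\right)\right)\right)^{2} = \left(262 + 2 \cdot 3 \left(4 + 3\right)\right)^{2} = \left(262 + 2 \cdot 3 \cdot 7\right)^{2} = \left(262 + 42\right)^{2} = 304^{2} = 92416$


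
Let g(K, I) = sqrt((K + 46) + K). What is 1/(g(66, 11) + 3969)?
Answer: 3969/15752783 - sqrt(178)/15752783 ≈ 0.00025111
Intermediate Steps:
g(K, I) = sqrt(46 + 2*K) (g(K, I) = sqrt((46 + K) + K) = sqrt(46 + 2*K))
1/(g(66, 11) + 3969) = 1/(sqrt(46 + 2*66) + 3969) = 1/(sqrt(46 + 132) + 3969) = 1/(sqrt(178) + 3969) = 1/(3969 + sqrt(178))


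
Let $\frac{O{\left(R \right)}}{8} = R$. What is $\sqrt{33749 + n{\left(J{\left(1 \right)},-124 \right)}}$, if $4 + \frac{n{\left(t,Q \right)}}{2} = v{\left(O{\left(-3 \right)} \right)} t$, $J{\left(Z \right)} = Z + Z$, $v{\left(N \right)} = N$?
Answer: $\sqrt{33645} \approx 183.43$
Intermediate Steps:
$O{\left(R \right)} = 8 R$
$J{\left(Z \right)} = 2 Z$
$n{\left(t,Q \right)} = -8 - 48 t$ ($n{\left(t,Q \right)} = -8 + 2 \cdot 8 \left(-3\right) t = -8 + 2 \left(- 24 t\right) = -8 - 48 t$)
$\sqrt{33749 + n{\left(J{\left(1 \right)},-124 \right)}} = \sqrt{33749 - \left(8 + 48 \cdot 2 \cdot 1\right)} = \sqrt{33749 - 104} = \sqrt{33645}$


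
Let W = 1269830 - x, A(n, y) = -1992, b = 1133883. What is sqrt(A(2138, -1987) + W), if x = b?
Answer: sqrt(133955) ≈ 366.00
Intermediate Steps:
x = 1133883
W = 135947 (W = 1269830 - 1*1133883 = 1269830 - 1133883 = 135947)
sqrt(A(2138, -1987) + W) = sqrt(-1992 + 135947) = sqrt(133955)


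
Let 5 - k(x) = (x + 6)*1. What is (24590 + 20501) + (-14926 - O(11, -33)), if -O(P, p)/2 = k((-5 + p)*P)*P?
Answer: 39339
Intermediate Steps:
k(x) = -1 - x (k(x) = 5 - (x + 6) = 5 - (6 + x) = 5 + (-6 - x) = -1 - x)
O(P, p) = -2*P*(-1 - P*(-5 + p)) (O(P, p) = -2*(-1 - (-5 + p)*P)*P = -2*(-1 - P*(-5 + p))*P = -2*P*(-1 - P*(-5 + p)))
(24590 + 20501) + (-14926 - O(11, -33)) = (24590 + 20501) + (-14926 - 2*11*(1 + 11*(-5 - 33))) = 45091 + (-14926 - 2*11*(1 + 11*(-38))) = 45091 + (-14926 - 2*11*(1 - 418)) = 45091 + (-14926 - 2*11*(-417)) = 45091 + (-14926 - 1*(-9174)) = 45091 + (-14926 + 9174) = 45091 - 5752 = 39339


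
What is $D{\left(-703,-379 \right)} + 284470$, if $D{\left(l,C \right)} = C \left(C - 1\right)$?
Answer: $428490$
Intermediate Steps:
$D{\left(l,C \right)} = C \left(-1 + C\right)$
$D{\left(-703,-379 \right)} + 284470 = - 379 \left(-1 - 379\right) + 284470 = \left(-379\right) \left(-380\right) + 284470 = 144020 + 284470 = 428490$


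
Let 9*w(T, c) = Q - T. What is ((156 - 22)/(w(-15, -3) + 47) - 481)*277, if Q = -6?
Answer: -3179129/24 ≈ -1.3246e+5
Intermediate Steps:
w(T, c) = -2/3 - T/9 (w(T, c) = (-6 - T)/9 = -2/3 - T/9)
((156 - 22)/(w(-15, -3) + 47) - 481)*277 = ((156 - 22)/((-2/3 - 1/9*(-15)) + 47) - 481)*277 = (134/((-2/3 + 5/3) + 47) - 481)*277 = (134/(1 + 47) - 481)*277 = (134/48 - 481)*277 = (134*(1/48) - 481)*277 = (67/24 - 481)*277 = -11477/24*277 = -3179129/24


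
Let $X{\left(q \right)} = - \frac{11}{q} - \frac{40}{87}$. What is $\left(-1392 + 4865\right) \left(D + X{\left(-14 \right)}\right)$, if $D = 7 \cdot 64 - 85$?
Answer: $\frac{1536910163}{1218} \approx 1.2618 \cdot 10^{6}$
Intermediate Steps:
$D = 363$ ($D = 448 - 85 = 363$)
$X{\left(q \right)} = - \frac{40}{87} - \frac{11}{q}$ ($X{\left(q \right)} = - \frac{11}{q} - \frac{40}{87} = - \frac{40}{87} - \frac{11}{q}$)
$\left(-1392 + 4865\right) \left(D + X{\left(-14 \right)}\right) = \left(-1392 + 4865\right) \left(363 - \left(\frac{40}{87} + \frac{11}{-14}\right)\right) = 3473 \left(363 - - \frac{397}{1218}\right) = 3473 \left(363 + \left(- \frac{40}{87} + \frac{11}{14}\right)\right) = 3473 \left(363 + \frac{397}{1218}\right) = 3473 \cdot \frac{442531}{1218} = \frac{1536910163}{1218}$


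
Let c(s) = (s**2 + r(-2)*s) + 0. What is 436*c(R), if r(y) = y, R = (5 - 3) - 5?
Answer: 6540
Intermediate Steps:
R = -3 (R = 2 - 5 = -3)
c(s) = s**2 - 2*s (c(s) = (s**2 - 2*s) + 0 = s**2 - 2*s)
436*c(R) = 436*(-3*(-2 - 3)) = 436*(-3*(-5)) = 436*15 = 6540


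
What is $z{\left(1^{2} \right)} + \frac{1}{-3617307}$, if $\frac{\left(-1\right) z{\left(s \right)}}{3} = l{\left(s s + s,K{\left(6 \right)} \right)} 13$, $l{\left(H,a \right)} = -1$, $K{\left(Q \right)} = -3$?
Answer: $\frac{141074972}{3617307} \approx 39.0$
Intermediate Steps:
$z{\left(s \right)} = 39$ ($z{\left(s \right)} = - 3 \left(\left(-1\right) 13\right) = \left(-3\right) \left(-13\right) = 39$)
$z{\left(1^{2} \right)} + \frac{1}{-3617307} = 39 + \frac{1}{-3617307} = 39 - \frac{1}{3617307} = \frac{141074972}{3617307}$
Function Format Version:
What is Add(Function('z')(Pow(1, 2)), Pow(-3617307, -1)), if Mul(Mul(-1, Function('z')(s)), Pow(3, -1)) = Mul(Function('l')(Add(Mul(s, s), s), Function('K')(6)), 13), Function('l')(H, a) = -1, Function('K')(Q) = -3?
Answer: Rational(141074972, 3617307) ≈ 39.000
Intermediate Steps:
Function('z')(s) = 39 (Function('z')(s) = Mul(-3, Mul(-1, 13)) = Mul(-3, -13) = 39)
Add(Function('z')(Pow(1, 2)), Pow(-3617307, -1)) = Add(39, Pow(-3617307, -1)) = Add(39, Rational(-1, 3617307)) = Rational(141074972, 3617307)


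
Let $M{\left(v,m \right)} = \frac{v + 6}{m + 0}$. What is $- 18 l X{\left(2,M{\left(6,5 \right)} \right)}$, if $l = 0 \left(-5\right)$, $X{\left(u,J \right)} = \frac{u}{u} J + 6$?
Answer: $0$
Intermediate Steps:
$M{\left(v,m \right)} = \frac{6 + v}{m}$
$X{\left(u,J \right)} = 6 + J$ ($X{\left(u,J \right)} = 1 J + 6 = J + 6 = 6 + J$)
$l = 0$
$- 18 l X{\left(2,M{\left(6,5 \right)} \right)} = \left(-18\right) 0 \left(6 + \frac{6 + 6}{5}\right) = 0 \left(6 + \frac{1}{5} \cdot 12\right) = 0 \left(6 + \frac{12}{5}\right) = 0 \cdot \frac{42}{5} = 0$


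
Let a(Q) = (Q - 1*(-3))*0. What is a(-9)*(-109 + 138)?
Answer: 0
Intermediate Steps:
a(Q) = 0 (a(Q) = (Q + 3)*0 = (3 + Q)*0 = 0)
a(-9)*(-109 + 138) = 0*(-109 + 138) = 0*29 = 0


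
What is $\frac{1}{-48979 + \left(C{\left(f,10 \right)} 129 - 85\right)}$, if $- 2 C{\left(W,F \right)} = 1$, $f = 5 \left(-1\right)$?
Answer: $- \frac{2}{98257} \approx -2.0355 \cdot 10^{-5}$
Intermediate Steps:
$f = -5$
$C{\left(W,F \right)} = - \frac{1}{2}$ ($C{\left(W,F \right)} = \left(- \frac{1}{2}\right) 1 = - \frac{1}{2}$)
$\frac{1}{-48979 + \left(C{\left(f,10 \right)} 129 - 85\right)} = \frac{1}{-48979 - \frac{299}{2}} = \frac{1}{- \frac{98257}{2}} = - \frac{2}{98257}$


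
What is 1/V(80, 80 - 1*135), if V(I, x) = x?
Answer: -1/55 ≈ -0.018182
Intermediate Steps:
1/V(80, 80 - 1*135) = 1/(80 - 1*135) = 1/(80 - 135) = 1/(-55) = -1/55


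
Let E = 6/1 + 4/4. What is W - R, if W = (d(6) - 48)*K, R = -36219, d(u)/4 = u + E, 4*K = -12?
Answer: 36207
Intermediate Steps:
K = -3 (K = (1/4)*(-12) = -3)
E = 7 (E = 6*1 + 4*(1/4) = 6 + 1 = 7)
d(u) = 28 + 4*u (d(u) = 4*(u + 7) = 4*(7 + u) = 28 + 4*u)
W = -12 (W = ((28 + 4*6) - 48)*(-3) = ((28 + 24) - 48)*(-3) = (52 - 48)*(-3) = 4*(-3) = -12)
W - R = -12 - 1*(-36219) = -12 + 36219 = 36207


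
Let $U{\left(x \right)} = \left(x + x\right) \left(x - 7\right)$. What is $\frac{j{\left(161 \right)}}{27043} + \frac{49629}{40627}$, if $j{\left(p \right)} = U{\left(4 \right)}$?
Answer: $\frac{1341141999}{1098675961} \approx 1.2207$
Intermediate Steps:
$U{\left(x \right)} = 2 x \left(-7 + x\right)$
$j{\left(p \right)} = -24$ ($j{\left(p \right)} = 2 \cdot 4 \left(-7 + 4\right) = 2 \cdot 4 \left(-3\right) = -24$)
$\frac{j{\left(161 \right)}}{27043} + \frac{49629}{40627} = - \frac{24}{27043} + \frac{49629}{40627} = \frac{1341141999}{1098675961}$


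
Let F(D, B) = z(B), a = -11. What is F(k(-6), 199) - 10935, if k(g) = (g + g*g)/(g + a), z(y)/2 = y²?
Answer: 68267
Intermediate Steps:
z(y) = 2*y²
k(g) = (g + g²)/(-11 + g) (k(g) = (g + g*g)/(g - 11) = (g + g²)/(-11 + g))
F(D, B) = 2*B²
F(k(-6), 199) - 10935 = 2*199² - 10935 = 2*39601 - 10935 = 79202 - 10935 = 68267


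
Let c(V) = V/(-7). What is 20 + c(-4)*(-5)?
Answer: 120/7 ≈ 17.143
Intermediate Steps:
c(V) = -V/7 (c(V) = V*(-1/7) = -V/7)
20 + c(-4)*(-5) = 20 - 1/7*(-4)*(-5) = 20 + (4/7)*(-5) = 20 - 20/7 = 120/7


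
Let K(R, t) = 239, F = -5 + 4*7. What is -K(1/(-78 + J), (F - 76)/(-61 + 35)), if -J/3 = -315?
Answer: -239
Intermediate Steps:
J = 945 (J = -3*(-315) = 945)
F = 23 (F = -5 + 28 = 23)
-K(1/(-78 + J), (F - 76)/(-61 + 35)) = -1*239 = -239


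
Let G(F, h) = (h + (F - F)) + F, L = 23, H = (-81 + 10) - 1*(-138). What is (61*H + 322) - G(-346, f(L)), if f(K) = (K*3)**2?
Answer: -6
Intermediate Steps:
H = 67 (H = -71 + 138 = 67)
f(K) = 9*K**2 (f(K) = (3*K)**2 = 9*K**2)
G(F, h) = F + h (G(F, h) = (h + 0) + F = h + F = F + h)
(61*H + 322) - G(-346, f(L)) = (61*67 + 322) - (-346 + 9*23**2) = (4087 + 322) - (-346 + 9*529) = 4409 - (-346 + 4761) = 4409 - 1*4415 = 4409 - 4415 = -6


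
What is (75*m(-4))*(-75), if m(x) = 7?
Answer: -39375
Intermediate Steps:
(75*m(-4))*(-75) = (75*7)*(-75) = 525*(-75) = -39375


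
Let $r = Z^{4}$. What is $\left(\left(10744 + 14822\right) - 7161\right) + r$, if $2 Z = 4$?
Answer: $18421$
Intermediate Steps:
$Z = 2$ ($Z = \frac{1}{2} \cdot 4 = 2$)
$r = 16$ ($r = 2^{4} = 16$)
$\left(\left(10744 + 14822\right) - 7161\right) + r = \left(\left(10744 + 14822\right) - 7161\right) + 16 = \left(25566 - 7161\right) + 16 = 18405 + 16 = 18421$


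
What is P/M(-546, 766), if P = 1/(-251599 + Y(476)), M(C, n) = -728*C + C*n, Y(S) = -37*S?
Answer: 1/5585589828 ≈ 1.7903e-10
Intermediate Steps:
P = -1/269211 (P = 1/(-251599 - 37*476) = 1/(-251599 - 17612) = 1/(-269211) = -1/269211 ≈ -3.7146e-6)
P/M(-546, 766) = -(-1/(546*(-728 + 766)))/269211 = -1/(269211*((-546*38))) = -1/269211/(-20748) = -1/269211*(-1/20748) = 1/5585589828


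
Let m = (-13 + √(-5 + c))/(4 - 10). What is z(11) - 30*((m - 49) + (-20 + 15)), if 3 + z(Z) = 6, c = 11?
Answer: 1558 + 5*√6 ≈ 1570.2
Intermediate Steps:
z(Z) = 3 (z(Z) = -3 + 6 = 3)
m = 13/6 - √6/6 (m = (-13 + √(-5 + 11))/(4 - 10) = (-13 + √6)/(-6) = (-13 + √6)*(-⅙) = 13/6 - √6/6 ≈ 1.7584)
z(11) - 30*((m - 49) + (-20 + 15)) = 3 - 30*(((13/6 - √6/6) - 49) + (-20 + 15)) = 3 - 30*((-281/6 - √6/6) - 5) = 3 - 30*(-311/6 - √6/6) = 3 + (1555 + 5*√6) = 1558 + 5*√6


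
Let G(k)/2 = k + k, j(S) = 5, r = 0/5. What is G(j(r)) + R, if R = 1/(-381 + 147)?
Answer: 4679/234 ≈ 19.996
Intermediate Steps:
r = 0 (r = 0*(1/5) = 0)
R = -1/234 (R = 1/(-234) = -1/234 ≈ -0.0042735)
G(k) = 4*k (G(k) = 2*(k + k) = 2*(2*k) = 4*k)
G(j(r)) + R = 4*5 - 1/234 = 20 - 1/234 = 4679/234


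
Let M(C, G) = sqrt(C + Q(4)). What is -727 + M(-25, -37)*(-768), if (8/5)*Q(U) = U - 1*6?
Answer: -727 - 384*I*sqrt(105) ≈ -727.0 - 3934.8*I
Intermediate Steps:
Q(U) = -15/4 + 5*U/8 (Q(U) = 5*(U - 1*6)/8 = 5*(U - 6)/8 = 5*(-6 + U)/8 = -15/4 + 5*U/8)
M(C, G) = sqrt(-5/4 + C) (M(C, G) = sqrt(C + (-15/4 + (5/8)*4)) = sqrt(C + (-15/4 + 5/2)) = sqrt(C - 5/4) = sqrt(-5/4 + C))
-727 + M(-25, -37)*(-768) = -727 + (sqrt(-5 + 4*(-25))/2)*(-768) = -727 + (sqrt(-5 - 100)/2)*(-768) = -727 + (sqrt(-105)/2)*(-768) = -727 + ((I*sqrt(105))/2)*(-768) = -727 + (I*sqrt(105)/2)*(-768) = -727 - 384*I*sqrt(105)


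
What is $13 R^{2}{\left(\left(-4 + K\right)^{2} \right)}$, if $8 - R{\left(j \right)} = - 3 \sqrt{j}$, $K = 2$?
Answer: $2548$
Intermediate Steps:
$R{\left(j \right)} = 8 + 3 \sqrt{j}$ ($R{\left(j \right)} = 8 - - 3 \sqrt{j} = 8 + 3 \sqrt{j}$)
$13 R^{2}{\left(\left(-4 + K\right)^{2} \right)} = 13 \left(8 + 3 \sqrt{\left(-4 + 2\right)^{2}}\right)^{2} = 13 \left(8 + 3 \sqrt{\left(-2\right)^{2}}\right)^{2} = 13 \left(8 + 3 \sqrt{4}\right)^{2} = 13 \left(8 + 3 \cdot 2\right)^{2} = 13 \left(8 + 6\right)^{2} = 13 \cdot 14^{2} = 13 \cdot 196 = 2548$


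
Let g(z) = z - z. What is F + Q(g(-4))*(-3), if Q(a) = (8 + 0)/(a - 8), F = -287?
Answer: -284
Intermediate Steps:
g(z) = 0
Q(a) = 8/(-8 + a)
F + Q(g(-4))*(-3) = -287 + (8/(-8 + 0))*(-3) = -287 + (8/(-8))*(-3) = -287 + (8*(-1/8))*(-3) = -287 - 1*(-3) = -287 + 3 = -284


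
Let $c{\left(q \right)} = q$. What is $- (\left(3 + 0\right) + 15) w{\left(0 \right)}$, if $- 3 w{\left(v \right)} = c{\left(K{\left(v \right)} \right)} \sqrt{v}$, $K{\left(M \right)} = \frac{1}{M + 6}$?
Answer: $0$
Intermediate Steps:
$K{\left(M \right)} = \frac{1}{6 + M}$
$w{\left(v \right)} = - \frac{\sqrt{v}}{3 \left(6 + v\right)}$ ($w{\left(v \right)} = - \frac{\frac{1}{6 + v} \sqrt{v}}{3} = - \frac{\sqrt{v} \frac{1}{6 + v}}{3} = - \frac{\sqrt{v}}{3 \left(6 + v\right)}$)
$- (\left(3 + 0\right) + 15) w{\left(0 \right)} = - (\left(3 + 0\right) + 15) \left(- \frac{\sqrt{0}}{18 + 3 \cdot 0}\right) = - (3 + 15) \left(\left(-1\right) 0 \frac{1}{18 + 0}\right) = \left(-1\right) 18 \left(\left(-1\right) 0 \cdot \frac{1}{18}\right) = - 18 \left(\left(-1\right) 0 \cdot \frac{1}{18}\right) = \left(-18\right) 0 = 0$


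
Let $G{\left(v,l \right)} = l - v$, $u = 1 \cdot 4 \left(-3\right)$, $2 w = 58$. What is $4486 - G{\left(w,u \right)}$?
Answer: $4527$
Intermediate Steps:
$w = 29$ ($w = \frac{1}{2} \cdot 58 = 29$)
$u = -12$ ($u = 4 \left(-3\right) = -12$)
$4486 - G{\left(w,u \right)} = 4486 - \left(-12 - 29\right) = 4486 - -41 = 4486 + 41 = 4527$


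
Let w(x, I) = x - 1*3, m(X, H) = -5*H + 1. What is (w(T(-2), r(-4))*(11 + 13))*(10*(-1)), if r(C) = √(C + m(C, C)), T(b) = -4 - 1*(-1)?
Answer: 1440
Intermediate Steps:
T(b) = -3 (T(b) = -4 + 1 = -3)
m(X, H) = 1 - 5*H
r(C) = √(1 - 4*C) (r(C) = √(C + (1 - 5*C)) = √(1 - 4*C))
w(x, I) = -3 + x (w(x, I) = x - 3 = -3 + x)
(w(T(-2), r(-4))*(11 + 13))*(10*(-1)) = ((-3 - 3)*(11 + 13))*(10*(-1)) = -6*24*(-10) = -144*(-10) = 1440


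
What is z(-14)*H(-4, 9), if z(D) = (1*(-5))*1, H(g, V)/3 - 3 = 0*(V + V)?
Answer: -45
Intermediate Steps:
H(g, V) = 9 (H(g, V) = 9 + 3*(0*(V + V)) = 9 + 3*(0*(2*V)) = 9 + 3*0 = 9 + 0 = 9)
z(D) = -5 (z(D) = -5*1 = -5)
z(-14)*H(-4, 9) = -5*9 = -45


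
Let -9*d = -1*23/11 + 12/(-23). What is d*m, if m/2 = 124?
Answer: 163928/2277 ≈ 71.993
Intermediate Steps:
m = 248 (m = 2*124 = 248)
d = 661/2277 (d = -(-1*23/11 + 12/(-23))/9 = -(-23*1/11 + 12*(-1/23))/9 = -(-23/11 - 12/23)/9 = -⅑*(-661/253) = 661/2277 ≈ 0.29029)
d*m = (661/2277)*248 = 163928/2277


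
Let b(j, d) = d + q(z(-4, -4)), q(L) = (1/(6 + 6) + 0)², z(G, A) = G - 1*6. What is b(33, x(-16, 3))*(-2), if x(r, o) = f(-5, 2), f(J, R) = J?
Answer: 719/72 ≈ 9.9861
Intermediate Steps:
z(G, A) = -6 + G (z(G, A) = G - 6 = -6 + G)
x(r, o) = -5
q(L) = 1/144 (q(L) = (1/12 + 0)² = (1/12)² = 1/144)
b(j, d) = 1/144 + d (b(j, d) = d + 1/144 = 1/144 + d)
b(33, x(-16, 3))*(-2) = (1/144 - 5)*(-2) = -719/144*(-2) = 719/72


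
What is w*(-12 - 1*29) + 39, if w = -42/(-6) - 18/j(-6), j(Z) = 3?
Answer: -2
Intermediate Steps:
w = 1 (w = -42/(-6) - 18/3 = -42*(-⅙) - 18*⅓ = 7 - 6 = 1)
w*(-12 - 1*29) + 39 = 1*(-12 - 1*29) + 39 = 1*(-12 - 29) + 39 = 1*(-41) + 39 = -41 + 39 = -2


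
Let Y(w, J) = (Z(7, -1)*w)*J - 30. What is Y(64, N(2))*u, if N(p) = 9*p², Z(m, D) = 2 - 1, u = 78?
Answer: 177372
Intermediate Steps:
Z(m, D) = 1
Y(w, J) = -30 + J*w (Y(w, J) = (1*w)*J - 30 = w*J - 30 = J*w - 30 = -30 + J*w)
Y(64, N(2))*u = (-30 + (9*2²)*64)*78 = (-30 + (9*4)*64)*78 = (-30 + 36*64)*78 = (-30 + 2304)*78 = 2274*78 = 177372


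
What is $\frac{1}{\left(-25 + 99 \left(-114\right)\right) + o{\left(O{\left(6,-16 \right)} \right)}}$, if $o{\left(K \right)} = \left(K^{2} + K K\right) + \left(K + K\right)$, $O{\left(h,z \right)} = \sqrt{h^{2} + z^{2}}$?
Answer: $- \frac{10727}{115067361} - \frac{4 \sqrt{73}}{115067361} \approx -9.3521 \cdot 10^{-5}$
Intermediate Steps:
$o{\left(K \right)} = 2 K + 2 K^{2}$ ($o{\left(K \right)} = \left(K^{2} + K^{2}\right) + 2 K = 2 K^{2} + 2 K = 2 K + 2 K^{2}$)
$\frac{1}{\left(-25 + 99 \left(-114\right)\right) + o{\left(O{\left(6,-16 \right)} \right)}} = \frac{1}{\left(-25 + 99 \left(-114\right)\right) + 2 \sqrt{6^{2} + \left(-16\right)^{2}} \left(1 + \sqrt{6^{2} + \left(-16\right)^{2}}\right)} = \frac{1}{\left(-25 - 11286\right) + 2 \sqrt{36 + 256} \left(1 + \sqrt{36 + 256}\right)} = \frac{1}{-11311 + 2 \sqrt{292} \left(1 + \sqrt{292}\right)} = \frac{1}{-11311 + 2 \cdot 2 \sqrt{73} \left(1 + 2 \sqrt{73}\right)} = \frac{1}{-11311 + 4 \sqrt{73} \left(1 + 2 \sqrt{73}\right)}$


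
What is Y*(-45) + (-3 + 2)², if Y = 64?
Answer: -2879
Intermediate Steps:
Y*(-45) + (-3 + 2)² = 64*(-45) + (-3 + 2)² = -2880 + (-1)² = -2880 + 1 = -2879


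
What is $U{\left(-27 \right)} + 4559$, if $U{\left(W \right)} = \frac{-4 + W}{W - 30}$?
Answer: $\frac{259894}{57} \approx 4559.5$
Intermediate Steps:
$U{\left(W \right)} = \frac{-4 + W}{-30 + W}$
$U{\left(-27 \right)} + 4559 = \frac{-4 - 27}{-30 - 27} + 4559 = \frac{1}{-57} \left(-31\right) + 4559 = \left(- \frac{1}{57}\right) \left(-31\right) + 4559 = \frac{31}{57} + 4559 = \frac{259894}{57}$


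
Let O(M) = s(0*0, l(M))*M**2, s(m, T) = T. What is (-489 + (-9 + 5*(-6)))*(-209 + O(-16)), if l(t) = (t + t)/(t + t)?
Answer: -24816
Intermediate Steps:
l(t) = 1 (l(t) = (2*t)/((2*t)) = (2*t)*(1/(2*t)) = 1)
O(M) = M**2 (O(M) = 1*M**2 = M**2)
(-489 + (-9 + 5*(-6)))*(-209 + O(-16)) = (-489 + (-9 + 5*(-6)))*(-209 + (-16)**2) = (-489 + (-9 - 30))*(-209 + 256) = (-489 - 39)*47 = -528*47 = -24816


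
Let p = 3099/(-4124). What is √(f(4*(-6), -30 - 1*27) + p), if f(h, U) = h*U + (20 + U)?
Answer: √5656009295/2062 ≈ 36.473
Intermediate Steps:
f(h, U) = 20 + U + U*h (f(h, U) = U*h + (20 + U) = 20 + U + U*h)
p = -3099/4124 (p = 3099*(-1/4124) = -3099/4124 ≈ -0.75146)
√(f(4*(-6), -30 - 1*27) + p) = √((20 + (-30 - 1*27) + (-30 - 1*27)*(4*(-6))) - 3099/4124) = √((20 + (-30 - 27) + (-30 - 27)*(-24)) - 3099/4124) = √((20 - 57 - 57*(-24)) - 3099/4124) = √((20 - 57 + 1368) - 3099/4124) = √(1331 - 3099/4124) = √(5485945/4124) = √5656009295/2062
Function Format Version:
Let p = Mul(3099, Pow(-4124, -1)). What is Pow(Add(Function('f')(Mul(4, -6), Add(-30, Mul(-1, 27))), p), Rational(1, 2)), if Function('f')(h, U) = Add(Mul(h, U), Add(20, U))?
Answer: Mul(Rational(1, 2062), Pow(5656009295, Rational(1, 2))) ≈ 36.473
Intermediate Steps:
Function('f')(h, U) = Add(20, U, Mul(U, h)) (Function('f')(h, U) = Add(Mul(U, h), Add(20, U)) = Add(20, U, Mul(U, h)))
p = Rational(-3099, 4124) (p = Mul(3099, Rational(-1, 4124)) = Rational(-3099, 4124) ≈ -0.75146)
Pow(Add(Function('f')(Mul(4, -6), Add(-30, Mul(-1, 27))), p), Rational(1, 2)) = Pow(Add(Add(20, Add(-30, Mul(-1, 27)), Mul(Add(-30, Mul(-1, 27)), Mul(4, -6))), Rational(-3099, 4124)), Rational(1, 2)) = Pow(Add(Add(20, Add(-30, -27), Mul(Add(-30, -27), -24)), Rational(-3099, 4124)), Rational(1, 2)) = Pow(Add(Add(20, -57, Mul(-57, -24)), Rational(-3099, 4124)), Rational(1, 2)) = Pow(Add(Add(20, -57, 1368), Rational(-3099, 4124)), Rational(1, 2)) = Pow(Add(1331, Rational(-3099, 4124)), Rational(1, 2)) = Pow(Rational(5485945, 4124), Rational(1, 2)) = Mul(Rational(1, 2062), Pow(5656009295, Rational(1, 2)))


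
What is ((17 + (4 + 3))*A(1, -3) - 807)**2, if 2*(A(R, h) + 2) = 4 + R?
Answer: 632025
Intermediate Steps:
A(R, h) = R/2 (A(R, h) = -2 + (4 + R)/2 = -2 + (2 + R/2) = R/2)
((17 + (4 + 3))*A(1, -3) - 807)**2 = ((17 + (4 + 3))*((1/2)*1) - 807)**2 = ((17 + 7)*(1/2) - 807)**2 = (24*(1/2) - 807)**2 = (12 - 807)**2 = (-795)**2 = 632025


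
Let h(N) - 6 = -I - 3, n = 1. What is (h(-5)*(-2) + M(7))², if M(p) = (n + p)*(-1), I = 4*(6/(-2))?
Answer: 1444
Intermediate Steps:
I = -12 (I = 4*(6*(-½)) = 4*(-3) = -12)
h(N) = 15 (h(N) = 6 + (-1*(-12) - 3) = 6 + (12 - 3) = 6 + 9 = 15)
M(p) = -1 - p (M(p) = (1 + p)*(-1) = -1 - p)
(h(-5)*(-2) + M(7))² = (15*(-2) + (-1 - 1*7))² = (-30 + (-1 - 7))² = (-30 - 8)² = (-38)² = 1444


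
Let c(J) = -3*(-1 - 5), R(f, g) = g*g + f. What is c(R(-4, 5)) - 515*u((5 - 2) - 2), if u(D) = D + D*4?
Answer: -2557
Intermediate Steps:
R(f, g) = f + g² (R(f, g) = g² + f = f + g²)
c(J) = 18 (c(J) = -3*(-6) = 18)
u(D) = 5*D (u(D) = D + 4*D = 5*D)
c(R(-4, 5)) - 515*u((5 - 2) - 2) = 18 - 515*5*((5 - 2) - 2) = 18 - 515*5*(3 - 2) = 18 - 515*5*1 = 18 - 515*5 = 18 - 103*25 = 18 - 2575 = -2557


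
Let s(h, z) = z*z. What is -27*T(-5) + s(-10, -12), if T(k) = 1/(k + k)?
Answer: 1467/10 ≈ 146.70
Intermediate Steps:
T(k) = 1/(2*k)
s(h, z) = z²
-27*T(-5) + s(-10, -12) = -27/(2*(-5)) + (-12)² = -27*(-1)/(2*5) + 144 = -27*(-⅒) + 144 = 27/10 + 144 = 1467/10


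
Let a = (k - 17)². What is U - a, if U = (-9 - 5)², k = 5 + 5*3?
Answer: 187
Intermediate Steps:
k = 20 (k = 5 + 15 = 20)
U = 196 (U = (-14)² = 196)
a = 9 (a = (20 - 17)² = 3² = 9)
U - a = 196 - 1*9 = 196 - 9 = 187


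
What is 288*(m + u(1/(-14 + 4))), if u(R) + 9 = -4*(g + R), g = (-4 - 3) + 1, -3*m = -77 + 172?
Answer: -23424/5 ≈ -4684.8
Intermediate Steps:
m = -95/3 (m = -(-77 + 172)/3 = -⅓*95 = -95/3 ≈ -31.667)
g = -6 (g = -7 + 1 = -6)
u(R) = 15 - 4*R (u(R) = -9 - 4*(-6 + R) = -9 + (24 - 4*R) = 15 - 4*R)
288*(m + u(1/(-14 + 4))) = 288*(-95/3 + (15 - 4/(-14 + 4))) = 288*(-95/3 + (15 - 4/(-10))) = 288*(-95/3 + (15 - 4*(-⅒))) = 288*(-95/3 + (15 + ⅖)) = 288*(-95/3 + 77/5) = 288*(-244/15) = -23424/5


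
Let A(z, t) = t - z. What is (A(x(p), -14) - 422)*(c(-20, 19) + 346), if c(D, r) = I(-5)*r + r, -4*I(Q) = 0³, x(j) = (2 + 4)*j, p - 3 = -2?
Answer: -161330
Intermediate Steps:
p = 1 (p = 3 - 2 = 1)
x(j) = 6*j
I(Q) = 0 (I(Q) = -¼*0³ = -¼*0 = 0)
c(D, r) = r (c(D, r) = 0*r + r = 0 + r = r)
(A(x(p), -14) - 422)*(c(-20, 19) + 346) = ((-14 - 6) - 422)*(19 + 346) = ((-14 - 1*6) - 422)*365 = ((-14 - 6) - 422)*365 = (-20 - 422)*365 = -442*365 = -161330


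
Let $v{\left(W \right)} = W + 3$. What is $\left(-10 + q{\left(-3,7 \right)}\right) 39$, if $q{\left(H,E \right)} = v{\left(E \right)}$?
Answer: $0$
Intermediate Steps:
$v{\left(W \right)} = 3 + W$
$q{\left(H,E \right)} = 3 + E$
$\left(-10 + q{\left(-3,7 \right)}\right) 39 = \left(-10 + \left(3 + 7\right)\right) 39 = \left(-10 + 10\right) 39 = 0 \cdot 39 = 0$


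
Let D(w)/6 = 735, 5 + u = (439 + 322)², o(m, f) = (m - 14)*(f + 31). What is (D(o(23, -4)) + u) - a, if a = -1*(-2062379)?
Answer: -1478853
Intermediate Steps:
o(m, f) = (-14 + m)*(31 + f)
u = 579116 (u = -5 + (439 + 322)² = -5 + 761² = -5 + 579121 = 579116)
D(w) = 4410 (D(w) = 6*735 = 4410)
a = 2062379
(D(o(23, -4)) + u) - a = (4410 + 579116) - 1*2062379 = 583526 - 2062379 = -1478853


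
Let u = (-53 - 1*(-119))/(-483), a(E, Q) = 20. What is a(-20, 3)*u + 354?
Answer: 56554/161 ≈ 351.27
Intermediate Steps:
u = -22/161 (u = (-53 + 119)*(-1/483) = 66*(-1/483) = -22/161 ≈ -0.13665)
a(-20, 3)*u + 354 = 20*(-22/161) + 354 = -440/161 + 354 = 56554/161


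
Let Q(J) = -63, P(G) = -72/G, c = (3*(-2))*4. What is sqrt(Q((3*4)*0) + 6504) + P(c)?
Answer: 3 + sqrt(6441) ≈ 83.256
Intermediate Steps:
c = -24 (c = -6*4 = -24)
sqrt(Q((3*4)*0) + 6504) + P(c) = sqrt(-63 + 6504) - 72/(-24) = sqrt(6441) - 72*(-1/24) = sqrt(6441) + 3 = 3 + sqrt(6441)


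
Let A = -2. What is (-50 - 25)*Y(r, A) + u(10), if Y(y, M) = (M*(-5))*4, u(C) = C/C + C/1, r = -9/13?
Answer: -2989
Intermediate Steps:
r = -9/13 (r = -9*1/13 = -9/13 ≈ -0.69231)
u(C) = 1 + C (u(C) = 1 + C*1 = 1 + C)
Y(y, M) = -20*M (Y(y, M) = -5*M*4 = -20*M)
(-50 - 25)*Y(r, A) + u(10) = (-50 - 25)*(-20*(-2)) + (1 + 10) = -75*40 + 11 = -3000 + 11 = -2989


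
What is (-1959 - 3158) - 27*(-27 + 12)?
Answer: -4712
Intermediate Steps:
(-1959 - 3158) - 27*(-27 + 12) = -5117 - 27*(-15) = -5117 + 405 = -4712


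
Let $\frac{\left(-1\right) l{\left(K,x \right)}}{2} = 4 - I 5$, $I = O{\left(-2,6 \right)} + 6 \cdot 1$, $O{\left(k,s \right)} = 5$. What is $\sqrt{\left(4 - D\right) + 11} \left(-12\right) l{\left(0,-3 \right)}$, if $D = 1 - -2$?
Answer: $- 2448 \sqrt{3} \approx -4240.1$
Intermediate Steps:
$I = 11$ ($I = 5 + 6 \cdot 1 = 5 + 6 = 11$)
$D = 3$ ($D = 1 + 2 = 3$)
$l{\left(K,x \right)} = 102$ ($l{\left(K,x \right)} = - 2 \left(4 - 11 \cdot 5\right) = - 2 \left(4 - 55\right) = \left(-2\right) \left(-51\right) = 102$)
$\sqrt{\left(4 - D\right) + 11} \left(-12\right) l{\left(0,-3 \right)} = \sqrt{\left(4 - 3\right) + 11} \left(-12\right) 102 = \sqrt{1 + 11} \left(-12\right) 102 = \sqrt{12} \left(-12\right) 102 = 2 \sqrt{3} \left(-12\right) 102 = - 24 \sqrt{3} \cdot 102 = - 2448 \sqrt{3}$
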